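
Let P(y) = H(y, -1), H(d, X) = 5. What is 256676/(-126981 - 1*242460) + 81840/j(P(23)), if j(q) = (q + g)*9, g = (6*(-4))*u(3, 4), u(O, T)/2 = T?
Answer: -309768052/6280497 ≈ -49.322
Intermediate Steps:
u(O, T) = 2*T
g = -192 (g = (6*(-4))*(2*4) = -24*8 = -192)
P(y) = 5
j(q) = -1728 + 9*q (j(q) = (q - 192)*9 = (-192 + q)*9 = -1728 + 9*q)
256676/(-126981 - 1*242460) + 81840/j(P(23)) = 256676/(-126981 - 1*242460) + 81840/(-1728 + 9*5) = 256676/(-126981 - 242460) + 81840/(-1728 + 45) = 256676/(-369441) + 81840/(-1683) = 256676*(-1/369441) + 81840*(-1/1683) = -256676/369441 - 2480/51 = -309768052/6280497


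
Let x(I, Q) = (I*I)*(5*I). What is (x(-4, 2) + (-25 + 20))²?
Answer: 105625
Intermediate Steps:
x(I, Q) = 5*I³ (x(I, Q) = I²*(5*I) = 5*I³)
(x(-4, 2) + (-25 + 20))² = (5*(-4)³ + (-25 + 20))² = (5*(-64) - 5)² = (-320 - 5)² = (-325)² = 105625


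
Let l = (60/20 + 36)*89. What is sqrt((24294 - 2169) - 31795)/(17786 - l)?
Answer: I*sqrt(9670)/14315 ≈ 0.0068695*I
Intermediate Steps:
l = 3471 (l = (60*(1/20) + 36)*89 = (3 + 36)*89 = 39*89 = 3471)
sqrt((24294 - 2169) - 31795)/(17786 - l) = sqrt((24294 - 2169) - 31795)/(17786 - 1*3471) = sqrt(22125 - 31795)/(17786 - 3471) = sqrt(-9670)/14315 = (I*sqrt(9670))*(1/14315) = I*sqrt(9670)/14315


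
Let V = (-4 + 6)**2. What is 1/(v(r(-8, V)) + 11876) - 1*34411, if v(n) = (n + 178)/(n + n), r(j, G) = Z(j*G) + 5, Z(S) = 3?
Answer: -3272520503/95101 ≈ -34411.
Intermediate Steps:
V = 4 (V = 2**2 = 4)
r(j, G) = 8 (r(j, G) = 3 + 5 = 8)
v(n) = (178 + n)/(2*n) (v(n) = (178 + n)/((2*n)) = (178 + n)*(1/(2*n)) = (178 + n)/(2*n))
1/(v(r(-8, V)) + 11876) - 1*34411 = 1/((1/2)*(178 + 8)/8 + 11876) - 1*34411 = 1/((1/2)*(1/8)*186 + 11876) - 34411 = 1/(93/8 + 11876) - 34411 = 1/(95101/8) - 34411 = 8/95101 - 34411 = -3272520503/95101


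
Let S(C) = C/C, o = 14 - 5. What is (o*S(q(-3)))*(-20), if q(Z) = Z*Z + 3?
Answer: -180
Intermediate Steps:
q(Z) = 3 + Z² (q(Z) = Z² + 3 = 3 + Z²)
o = 9
S(C) = 1
(o*S(q(-3)))*(-20) = (9*1)*(-20) = 9*(-20) = -180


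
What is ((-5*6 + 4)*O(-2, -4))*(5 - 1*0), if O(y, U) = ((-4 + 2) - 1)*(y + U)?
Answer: -2340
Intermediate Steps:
O(y, U) = -3*U - 3*y (O(y, U) = (-2 - 1)*(U + y) = -3*(U + y) = -3*U - 3*y)
((-5*6 + 4)*O(-2, -4))*(5 - 1*0) = ((-5*6 + 4)*(-3*(-4) - 3*(-2)))*(5 - 1*0) = ((-30 + 4)*(12 + 6))*(5 + 0) = -26*18*5 = -468*5 = -2340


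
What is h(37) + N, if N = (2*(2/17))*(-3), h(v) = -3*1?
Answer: -63/17 ≈ -3.7059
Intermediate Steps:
h(v) = -3
N = -12/17 (N = (2*(2*(1/17)))*(-3) = (2*(2/17))*(-3) = (4/17)*(-3) = -12/17 ≈ -0.70588)
h(37) + N = -3 - 12/17 = -63/17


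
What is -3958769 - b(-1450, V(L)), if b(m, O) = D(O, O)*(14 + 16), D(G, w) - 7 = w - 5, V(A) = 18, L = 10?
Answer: -3959369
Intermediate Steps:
D(G, w) = 2 + w (D(G, w) = 7 + (w - 5) = 7 + (-5 + w) = 2 + w)
b(m, O) = 60 + 30*O (b(m, O) = (2 + O)*(14 + 16) = (2 + O)*30 = 60 + 30*O)
-3958769 - b(-1450, V(L)) = -3958769 - (60 + 30*18) = -3958769 - (60 + 540) = -3958769 - 1*600 = -3958769 - 600 = -3959369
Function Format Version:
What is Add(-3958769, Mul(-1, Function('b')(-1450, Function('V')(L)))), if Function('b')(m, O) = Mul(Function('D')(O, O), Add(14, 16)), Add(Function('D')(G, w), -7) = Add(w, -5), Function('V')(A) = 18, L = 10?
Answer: -3959369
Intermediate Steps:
Function('D')(G, w) = Add(2, w) (Function('D')(G, w) = Add(7, Add(w, -5)) = Add(7, Add(-5, w)) = Add(2, w))
Function('b')(m, O) = Add(60, Mul(30, O)) (Function('b')(m, O) = Mul(Add(2, O), Add(14, 16)) = Mul(Add(2, O), 30) = Add(60, Mul(30, O)))
Add(-3958769, Mul(-1, Function('b')(-1450, Function('V')(L)))) = Add(-3958769, Mul(-1, Add(60, Mul(30, 18)))) = Add(-3958769, Mul(-1, Add(60, 540))) = Add(-3958769, Mul(-1, 600)) = Add(-3958769, -600) = -3959369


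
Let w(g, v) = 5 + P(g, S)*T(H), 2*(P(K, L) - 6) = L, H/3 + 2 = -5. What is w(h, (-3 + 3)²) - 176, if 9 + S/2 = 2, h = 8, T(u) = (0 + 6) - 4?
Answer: -173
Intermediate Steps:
H = -21 (H = -6 + 3*(-5) = -6 - 15 = -21)
T(u) = 2 (T(u) = 6 - 4 = 2)
S = -14 (S = -18 + 2*2 = -18 + 4 = -14)
P(K, L) = 6 + L/2
w(g, v) = 3 (w(g, v) = 5 + (6 + (½)*(-14))*2 = 5 + (6 - 7)*2 = 5 - 1*2 = 5 - 2 = 3)
w(h, (-3 + 3)²) - 176 = 3 - 176 = -173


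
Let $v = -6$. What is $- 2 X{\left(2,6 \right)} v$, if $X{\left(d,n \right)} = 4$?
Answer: $48$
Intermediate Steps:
$- 2 X{\left(2,6 \right)} v = \left(-2\right) 4 \left(-6\right) = \left(-8\right) \left(-6\right) = 48$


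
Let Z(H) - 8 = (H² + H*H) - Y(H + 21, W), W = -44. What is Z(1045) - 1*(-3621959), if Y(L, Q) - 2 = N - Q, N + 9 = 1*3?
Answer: 5805977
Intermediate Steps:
N = -6 (N = -9 + 1*3 = -9 + 3 = -6)
Y(L, Q) = -4 - Q (Y(L, Q) = 2 + (-6 - Q) = -4 - Q)
Z(H) = -32 + 2*H² (Z(H) = 8 + ((H² + H*H) - (-4 - 1*(-44))) = 8 + ((H² + H²) - (-4 + 44)) = 8 + (2*H² - 1*40) = 8 + (2*H² - 40) = 8 + (-40 + 2*H²) = -32 + 2*H²)
Z(1045) - 1*(-3621959) = (-32 + 2*1045²) - 1*(-3621959) = (-32 + 2*1092025) + 3621959 = (-32 + 2184050) + 3621959 = 2184018 + 3621959 = 5805977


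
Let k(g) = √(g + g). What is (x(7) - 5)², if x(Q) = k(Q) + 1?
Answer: (4 - √14)² ≈ 0.066741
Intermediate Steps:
k(g) = √2*√g (k(g) = √(2*g) = √2*√g)
x(Q) = 1 + √2*√Q (x(Q) = √2*√Q + 1 = 1 + √2*√Q)
(x(7) - 5)² = ((1 + √2*√7) - 5)² = ((1 + √14) - 5)² = (-4 + √14)²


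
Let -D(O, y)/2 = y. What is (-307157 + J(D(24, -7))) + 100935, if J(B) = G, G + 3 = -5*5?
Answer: -206250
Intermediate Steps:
D(O, y) = -2*y
G = -28 (G = -3 - 5*5 = -3 - 25 = -28)
J(B) = -28
(-307157 + J(D(24, -7))) + 100935 = (-307157 - 28) + 100935 = -307185 + 100935 = -206250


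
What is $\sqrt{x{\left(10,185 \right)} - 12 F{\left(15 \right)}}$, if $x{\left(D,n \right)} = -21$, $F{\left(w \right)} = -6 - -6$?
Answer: $i \sqrt{21} \approx 4.5826 i$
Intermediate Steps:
$F{\left(w \right)} = 0$ ($F{\left(w \right)} = -6 + 6 = 0$)
$\sqrt{x{\left(10,185 \right)} - 12 F{\left(15 \right)}} = \sqrt{-21 - 0} = \sqrt{-21 + 0} = \sqrt{-21} = i \sqrt{21}$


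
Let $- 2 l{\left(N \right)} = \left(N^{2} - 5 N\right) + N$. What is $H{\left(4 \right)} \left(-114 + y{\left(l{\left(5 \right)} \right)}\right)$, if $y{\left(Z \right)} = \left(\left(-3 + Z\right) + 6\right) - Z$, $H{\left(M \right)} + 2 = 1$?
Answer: $111$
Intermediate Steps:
$l{\left(N \right)} = 2 N - \frac{N^{2}}{2}$ ($l{\left(N \right)} = - \frac{\left(N^{2} - 5 N\right) + N}{2} = - \frac{N^{2} - 4 N}{2} = 2 N - \frac{N^{2}}{2}$)
$H{\left(M \right)} = -1$ ($H{\left(M \right)} = -2 + 1 = -1$)
$y{\left(Z \right)} = 3$ ($y{\left(Z \right)} = \left(3 + Z\right) - Z = 3$)
$H{\left(4 \right)} \left(-114 + y{\left(l{\left(5 \right)} \right)}\right) = - (-114 + 3) = \left(-1\right) \left(-111\right) = 111$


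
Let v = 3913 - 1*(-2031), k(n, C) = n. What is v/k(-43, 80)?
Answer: -5944/43 ≈ -138.23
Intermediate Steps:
v = 5944 (v = 3913 + 2031 = 5944)
v/k(-43, 80) = 5944/(-43) = 5944*(-1/43) = -5944/43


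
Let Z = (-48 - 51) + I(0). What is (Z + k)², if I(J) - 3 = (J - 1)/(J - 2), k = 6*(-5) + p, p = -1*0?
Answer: 63001/4 ≈ 15750.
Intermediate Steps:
p = 0
k = -30 (k = 6*(-5) + 0 = -30 + 0 = -30)
I(J) = 3 + (-1 + J)/(-2 + J) (I(J) = 3 + (J - 1)/(J - 2) = 3 + (-1 + J)/(-2 + J))
Z = -191/2 (Z = (-48 - 51) + (-7 + 4*0)/(-2 + 0) = -99 + (-7 + 0)/(-2) = -99 - ½*(-7) = -99 + 7/2 = -191/2 ≈ -95.500)
(Z + k)² = (-191/2 - 30)² = (-251/2)² = 63001/4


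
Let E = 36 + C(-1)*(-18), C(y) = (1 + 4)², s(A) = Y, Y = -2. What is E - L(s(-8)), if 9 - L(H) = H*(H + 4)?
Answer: -427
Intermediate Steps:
s(A) = -2
C(y) = 25 (C(y) = 5² = 25)
L(H) = 9 - H*(4 + H) (L(H) = 9 - H*(H + 4) = 9 - H*(4 + H))
E = -414 (E = 36 + 25*(-18) = 36 - 450 = -414)
E - L(s(-8)) = -414 - (9 - 1*(-2)² - 4*(-2)) = -414 - (9 - 1*4 + 8) = -414 - (9 - 4 + 8) = -414 - 1*13 = -414 - 13 = -427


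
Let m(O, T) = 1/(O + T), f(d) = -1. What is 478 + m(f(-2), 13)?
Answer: 5737/12 ≈ 478.08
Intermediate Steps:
478 + m(f(-2), 13) = 478 + 1/(-1 + 13) = 478 + 1/12 = 5737/12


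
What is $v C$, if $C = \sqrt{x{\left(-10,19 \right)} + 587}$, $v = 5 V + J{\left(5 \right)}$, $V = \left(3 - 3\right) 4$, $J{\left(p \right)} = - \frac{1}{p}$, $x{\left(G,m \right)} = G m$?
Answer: $- \frac{\sqrt{397}}{5} \approx -3.985$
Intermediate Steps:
$V = 0$ ($V = 0 \cdot 4 = 0$)
$v = - \frac{1}{5}$ ($v = 5 \cdot 0 - \frac{1}{5} = 0 - \frac{1}{5} = - \frac{1}{5} \approx -0.2$)
$C = \sqrt{397}$ ($C = \sqrt{\left(-10\right) 19 + 587} = \sqrt{-190 + 587} = \sqrt{397} \approx 19.925$)
$v C = - \frac{\sqrt{397}}{5}$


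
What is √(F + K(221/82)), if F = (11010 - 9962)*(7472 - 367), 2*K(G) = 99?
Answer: √29784358/2 ≈ 2728.8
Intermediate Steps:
K(G) = 99/2 (K(G) = (½)*99 = 99/2)
F = 7446040 (F = 1048*7105 = 7446040)
√(F + K(221/82)) = √(7446040 + 99/2) = √(14892179/2) = √29784358/2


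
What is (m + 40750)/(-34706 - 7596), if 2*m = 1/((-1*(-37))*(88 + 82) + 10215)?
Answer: -1345157501/1396389020 ≈ -0.96331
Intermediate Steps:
m = 1/33010 (m = 1/(2*((-1*(-37))*(88 + 82) + 10215)) = 1/(2*(37*170 + 10215)) = 1/(2*(6290 + 10215)) = (1/2)/16505 = (1/2)*(1/16505) = 1/33010 ≈ 3.0294e-5)
(m + 40750)/(-34706 - 7596) = (1/33010 + 40750)/(-34706 - 7596) = (1345157501/33010)/(-42302) = (1345157501/33010)*(-1/42302) = -1345157501/1396389020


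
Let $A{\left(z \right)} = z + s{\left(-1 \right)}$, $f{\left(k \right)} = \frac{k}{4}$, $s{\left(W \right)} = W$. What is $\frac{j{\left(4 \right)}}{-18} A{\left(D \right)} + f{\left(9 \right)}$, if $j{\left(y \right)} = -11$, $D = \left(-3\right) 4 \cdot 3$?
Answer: $- \frac{733}{36} \approx -20.361$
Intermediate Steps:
$D = -36$ ($D = \left(-12\right) 3 = -36$)
$f{\left(k \right)} = \frac{k}{4}$ ($f{\left(k \right)} = k \frac{1}{4} = \frac{k}{4}$)
$A{\left(z \right)} = -1 + z$ ($A{\left(z \right)} = z - 1 = -1 + z$)
$\frac{j{\left(4 \right)}}{-18} A{\left(D \right)} + f{\left(9 \right)} = - \frac{11}{-18} \left(-1 - 36\right) + \frac{1}{4} \cdot 9 = \left(-11\right) \left(- \frac{1}{18}\right) \left(-37\right) + \frac{9}{4} = \frac{11}{18} \left(-37\right) + \frac{9}{4} = - \frac{407}{18} + \frac{9}{4} = - \frac{733}{36}$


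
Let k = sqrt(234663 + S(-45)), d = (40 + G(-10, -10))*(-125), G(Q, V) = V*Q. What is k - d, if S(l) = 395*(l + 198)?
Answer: 17500 + sqrt(295098) ≈ 18043.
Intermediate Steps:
G(Q, V) = Q*V
S(l) = 78210 + 395*l (S(l) = 395*(198 + l) = 78210 + 395*l)
d = -17500 (d = (40 - 10*(-10))*(-125) = (40 + 100)*(-125) = 140*(-125) = -17500)
k = sqrt(295098) (k = sqrt(234663 + (78210 + 395*(-45))) = sqrt(234663 + (78210 - 17775)) = sqrt(234663 + 60435) = sqrt(295098) ≈ 543.23)
k - d = sqrt(295098) - 1*(-17500) = sqrt(295098) + 17500 = 17500 + sqrt(295098)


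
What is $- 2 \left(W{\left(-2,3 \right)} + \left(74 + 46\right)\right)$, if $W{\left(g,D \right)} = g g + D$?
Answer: $-254$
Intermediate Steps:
$W{\left(g,D \right)} = D + g^{2}$ ($W{\left(g,D \right)} = g^{2} + D = D + g^{2}$)
$- 2 \left(W{\left(-2,3 \right)} + \left(74 + 46\right)\right) = - 2 \left(\left(3 + \left(-2\right)^{2}\right) + \left(74 + 46\right)\right) = - 2 \left(\left(3 + 4\right) + 120\right) = - 2 \left(7 + 120\right) = \left(-2\right) 127 = -254$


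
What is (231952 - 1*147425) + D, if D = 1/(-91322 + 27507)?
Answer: 5394090504/63815 ≈ 84527.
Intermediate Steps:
D = -1/63815 (D = 1/(-63815) = -1/63815 ≈ -1.5670e-5)
(231952 - 1*147425) + D = (231952 - 1*147425) - 1/63815 = (231952 - 147425) - 1/63815 = 84527 - 1/63815 = 5394090504/63815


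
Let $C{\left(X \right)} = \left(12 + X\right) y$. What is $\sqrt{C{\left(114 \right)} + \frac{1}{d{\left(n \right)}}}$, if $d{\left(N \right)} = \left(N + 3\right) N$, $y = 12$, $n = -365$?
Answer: $\frac{\sqrt{26397005524930}}{132130} \approx 38.884$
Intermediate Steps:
$C{\left(X \right)} = 144 + 12 X$ ($C{\left(X \right)} = \left(12 + X\right) 12 = 144 + 12 X$)
$d{\left(N \right)} = N \left(3 + N\right)$ ($d{\left(N \right)} = \left(3 + N\right) N = N \left(3 + N\right)$)
$\sqrt{C{\left(114 \right)} + \frac{1}{d{\left(n \right)}}} = \sqrt{\left(144 + 12 \cdot 114\right) + \frac{1}{\left(-365\right) \left(3 - 365\right)}} = \sqrt{\left(144 + 1368\right) + \frac{1}{\left(-365\right) \left(-362\right)}} = \sqrt{1512 + \frac{1}{132130}} = \sqrt{\frac{199780561}{132130}} = \frac{\sqrt{26397005524930}}{132130}$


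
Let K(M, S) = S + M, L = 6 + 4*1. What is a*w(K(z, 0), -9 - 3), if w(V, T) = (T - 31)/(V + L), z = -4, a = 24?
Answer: -172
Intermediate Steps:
L = 10 (L = 6 + 4 = 10)
K(M, S) = M + S
w(V, T) = (-31 + T)/(10 + V) (w(V, T) = (T - 31)/(V + 10) = (-31 + T)/(10 + V))
a*w(K(z, 0), -9 - 3) = 24*((-31 + (-9 - 3))/(10 + (-4 + 0))) = 24*((-31 - 12)/(10 - 4)) = 24*(-43/6) = -172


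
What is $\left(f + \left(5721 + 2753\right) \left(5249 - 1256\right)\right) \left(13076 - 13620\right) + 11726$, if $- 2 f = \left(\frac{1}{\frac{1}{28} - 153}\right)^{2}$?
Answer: $- \frac{337662274600546850}{18344089} \approx -1.8407 \cdot 10^{10}$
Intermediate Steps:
$f = - \frac{392}{18344089}$ ($f = - \frac{\left(\frac{1}{\frac{1}{28} - 153}\right)^{2}}{2} = - \frac{\left(\frac{1}{- \frac{4283}{28}}\right)^{2}}{2} = - \frac{\left(- \frac{28}{4283}\right)^{2}}{2} = \left(- \frac{1}{2}\right) \frac{784}{18344089} = - \frac{392}{18344089} \approx -2.1369 \cdot 10^{-5}$)
$\left(f + \left(5721 + 2753\right) \left(5249 - 1256\right)\right) \left(13076 - 13620\right) + 11726 = \left(- \frac{392}{18344089} + \left(5721 + 2753\right) \left(5249 - 1256\right)\right) \left(13076 - 13620\right) + 11726 = \left(- \frac{392}{18344089} + 8474 \cdot 3993\right) \left(-544\right) + 11726 = \left(- \frac{392}{18344089} + 33836682\right) \left(-544\right) + 11726 = \frac{620703106072306}{18344089} \left(-544\right) + 11726 = - \frac{337662489703334464}{18344089} + 11726 = - \frac{337662274600546850}{18344089}$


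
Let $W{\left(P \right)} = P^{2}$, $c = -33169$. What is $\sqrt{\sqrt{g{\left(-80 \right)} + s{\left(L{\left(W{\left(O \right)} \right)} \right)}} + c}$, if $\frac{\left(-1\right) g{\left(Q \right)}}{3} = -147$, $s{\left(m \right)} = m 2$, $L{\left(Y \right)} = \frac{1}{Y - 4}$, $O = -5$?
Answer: $\frac{\sqrt{-14627529 + 21 \sqrt{194523}}}{21} \approx 182.07 i$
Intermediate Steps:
$L{\left(Y \right)} = \frac{1}{-4 + Y}$
$s{\left(m \right)} = 2 m$
$g{\left(Q \right)} = 441$ ($g{\left(Q \right)} = \left(-3\right) \left(-147\right) = 441$)
$\sqrt{\sqrt{g{\left(-80 \right)} + s{\left(L{\left(W{\left(O \right)} \right)} \right)}} + c} = \sqrt{\sqrt{441 + \frac{2}{-4 + \left(-5\right)^{2}}} - 33169} = \sqrt{\sqrt{441 + \frac{2}{-4 + 25}} - 33169} = \sqrt{\sqrt{441 + \frac{2}{21}} - 33169} = \sqrt{\sqrt{\frac{9263}{21}} - 33169} = \sqrt{\frac{\sqrt{194523}}{21} - 33169} = \sqrt{-33169 + \frac{\sqrt{194523}}{21}}$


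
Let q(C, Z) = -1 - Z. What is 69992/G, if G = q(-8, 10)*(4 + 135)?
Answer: -69992/1529 ≈ -45.776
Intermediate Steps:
G = -1529 (G = (-1 - 1*10)*(4 + 135) = (-1 - 10)*139 = -11*139 = -1529)
69992/G = 69992/(-1529) = 69992*(-1/1529) = -69992/1529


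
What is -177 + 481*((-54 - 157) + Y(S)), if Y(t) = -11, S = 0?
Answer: -106959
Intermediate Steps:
-177 + 481*((-54 - 157) + Y(S)) = -177 + 481*((-54 - 157) - 11) = -177 + 481*(-211 - 11) = -177 + 481*(-222) = -177 - 106782 = -106959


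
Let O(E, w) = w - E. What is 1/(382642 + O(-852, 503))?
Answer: 1/383997 ≈ 2.6042e-6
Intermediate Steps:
1/(382642 + O(-852, 503)) = 1/(382642 + (503 - 1*(-852))) = 1/(382642 + (503 + 852)) = 1/(382642 + 1355) = 1/383997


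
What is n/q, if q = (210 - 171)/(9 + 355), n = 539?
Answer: 15092/3 ≈ 5030.7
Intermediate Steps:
q = 3/28 (q = 39/364 = 39*(1/364) = 3/28 ≈ 0.10714)
n/q = 539/(3/28) = 539*(28/3) = 15092/3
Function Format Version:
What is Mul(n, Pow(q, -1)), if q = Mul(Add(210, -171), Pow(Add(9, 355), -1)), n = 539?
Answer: Rational(15092, 3) ≈ 5030.7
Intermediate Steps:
q = Rational(3, 28) (q = Mul(39, Pow(364, -1)) = Mul(39, Rational(1, 364)) = Rational(3, 28) ≈ 0.10714)
Mul(n, Pow(q, -1)) = Mul(539, Pow(Rational(3, 28), -1)) = Mul(539, Rational(28, 3)) = Rational(15092, 3)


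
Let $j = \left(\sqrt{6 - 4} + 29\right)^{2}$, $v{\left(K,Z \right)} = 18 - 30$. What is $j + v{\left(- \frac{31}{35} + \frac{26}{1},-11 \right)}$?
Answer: $831 + 58 \sqrt{2} \approx 913.02$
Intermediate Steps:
$v{\left(K,Z \right)} = -12$
$j = \left(29 + \sqrt{2}\right)^{2}$ ($j = \left(\sqrt{2} + 29\right)^{2} = \left(29 + \sqrt{2}\right)^{2} \approx 925.02$)
$j + v{\left(- \frac{31}{35} + \frac{26}{1},-11 \right)} = \left(29 + \sqrt{2}\right)^{2} - 12 = -12 + \left(29 + \sqrt{2}\right)^{2}$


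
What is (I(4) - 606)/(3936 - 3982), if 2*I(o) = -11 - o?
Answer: 1227/92 ≈ 13.337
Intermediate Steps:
I(o) = -11/2 - o/2 (I(o) = (-11 - o)/2 = -11/2 - o/2)
(I(4) - 606)/(3936 - 3982) = ((-11/2 - ½*4) - 606)/(3936 - 3982) = ((-11/2 - 2) - 606)/(-46) = (-15/2 - 606)*(-1/46) = -1227/2*(-1/46) = 1227/92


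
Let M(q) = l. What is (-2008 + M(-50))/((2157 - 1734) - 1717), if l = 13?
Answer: 1995/1294 ≈ 1.5417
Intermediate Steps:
M(q) = 13
(-2008 + M(-50))/((2157 - 1734) - 1717) = (-2008 + 13)/((2157 - 1734) - 1717) = -1995/(423 - 1717) = -1995/(-1294) = -1995*(-1/1294) = 1995/1294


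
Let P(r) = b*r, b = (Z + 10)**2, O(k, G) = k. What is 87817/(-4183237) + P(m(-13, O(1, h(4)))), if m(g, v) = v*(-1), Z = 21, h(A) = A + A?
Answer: -4020178574/4183237 ≈ -961.02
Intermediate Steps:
h(A) = 2*A
m(g, v) = -v
b = 961 (b = (21 + 10)**2 = 31**2 = 961)
P(r) = 961*r
87817/(-4183237) + P(m(-13, O(1, h(4)))) = 87817/(-4183237) + 961*(-1*1) = 87817*(-1/4183237) + 961*(-1) = -87817/4183237 - 961 = -4020178574/4183237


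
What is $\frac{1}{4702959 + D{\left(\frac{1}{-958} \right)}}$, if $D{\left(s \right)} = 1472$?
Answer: $\frac{1}{4704431} \approx 2.1257 \cdot 10^{-7}$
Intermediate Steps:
$\frac{1}{4702959 + D{\left(\frac{1}{-958} \right)}} = \frac{1}{4702959 + 1472} = \frac{1}{4704431}$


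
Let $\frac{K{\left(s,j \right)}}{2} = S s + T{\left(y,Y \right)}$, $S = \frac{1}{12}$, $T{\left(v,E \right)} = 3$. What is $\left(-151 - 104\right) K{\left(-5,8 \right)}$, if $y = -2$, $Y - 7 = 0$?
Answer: $- \frac{2635}{2} \approx -1317.5$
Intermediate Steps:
$Y = 7$ ($Y = 7 + 0 = 7$)
$S = \frac{1}{12} \approx 0.083333$
$K{\left(s,j \right)} = 6 + \frac{s}{6}$ ($K{\left(s,j \right)} = 2 \left(\frac{s}{12} + 3\right) = 2 \left(3 + \frac{s}{12}\right) = 6 + \frac{s}{6}$)
$\left(-151 - 104\right) K{\left(-5,8 \right)} = \left(-151 - 104\right) \left(6 + \frac{1}{6} \left(-5\right)\right) = - 255 \left(6 - \frac{5}{6}\right) = \left(-255\right) \frac{31}{6} = - \frac{2635}{2}$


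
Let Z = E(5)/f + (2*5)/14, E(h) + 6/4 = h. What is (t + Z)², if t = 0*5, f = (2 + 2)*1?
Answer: 7921/3136 ≈ 2.5258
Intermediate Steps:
f = 4 (f = 4*1 = 4)
E(h) = -3/2 + h
t = 0
Z = 89/56 (Z = (-3/2 + 5)/4 + (2*5)/14 = (7/2)*(¼) + 10*(1/14) = 7/8 + 5/7 = 89/56 ≈ 1.5893)
(t + Z)² = (0 + 89/56)² = (89/56)² = 7921/3136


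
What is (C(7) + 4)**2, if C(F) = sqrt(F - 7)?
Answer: 16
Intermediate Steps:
C(F) = sqrt(-7 + F)
(C(7) + 4)**2 = (sqrt(-7 + 7) + 4)**2 = (sqrt(0) + 4)**2 = (0 + 4)**2 = 4**2 = 16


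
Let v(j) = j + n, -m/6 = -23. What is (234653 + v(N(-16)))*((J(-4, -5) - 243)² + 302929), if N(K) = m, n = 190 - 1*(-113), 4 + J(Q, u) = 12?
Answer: 84199856476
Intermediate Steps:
J(Q, u) = 8 (J(Q, u) = -4 + 12 = 8)
n = 303 (n = 190 + 113 = 303)
m = 138 (m = -6*(-23) = 138)
N(K) = 138
v(j) = 303 + j (v(j) = j + 303 = 303 + j)
(234653 + v(N(-16)))*((J(-4, -5) - 243)² + 302929) = (234653 + (303 + 138))*((8 - 243)² + 302929) = (234653 + 441)*((-235)² + 302929) = 235094*(55225 + 302929) = 235094*358154 = 84199856476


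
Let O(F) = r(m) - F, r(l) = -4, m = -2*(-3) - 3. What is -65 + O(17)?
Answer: -86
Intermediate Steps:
m = 3 (m = 6 - 3 = 3)
O(F) = -4 - F
-65 + O(17) = -65 + (-4 - 1*17) = -65 + (-4 - 17) = -65 - 21 = -86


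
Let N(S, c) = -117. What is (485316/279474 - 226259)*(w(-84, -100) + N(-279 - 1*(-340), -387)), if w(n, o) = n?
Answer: 162946634775/3583 ≈ 4.5478e+7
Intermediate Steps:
(485316/279474 - 226259)*(w(-84, -100) + N(-279 - 1*(-340), -387)) = (485316/279474 - 226259)*(-84 - 117) = (485316*(1/279474) - 226259)*(-201) = (6222/3583 - 226259)*(-201) = -810679775/3583*(-201) = 162946634775/3583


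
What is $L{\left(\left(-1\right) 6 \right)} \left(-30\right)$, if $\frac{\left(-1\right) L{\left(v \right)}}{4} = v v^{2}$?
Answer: $-25920$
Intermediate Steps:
$L{\left(v \right)} = - 4 v^{3}$ ($L{\left(v \right)} = - 4 v v^{2} = - 4 v^{3}$)
$L{\left(\left(-1\right) 6 \right)} \left(-30\right) = - 4 \left(\left(-1\right) 6\right)^{3} \left(-30\right) = - 4 \left(-6\right)^{3} \left(-30\right) = \left(-4\right) \left(-216\right) \left(-30\right) = 864 \left(-30\right) = -25920$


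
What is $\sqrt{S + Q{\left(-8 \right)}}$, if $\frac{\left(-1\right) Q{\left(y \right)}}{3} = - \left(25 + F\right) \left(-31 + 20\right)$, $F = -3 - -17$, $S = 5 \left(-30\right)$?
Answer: $i \sqrt{1437} \approx 37.908 i$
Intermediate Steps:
$S = -150$
$F = 14$ ($F = -3 + 17 = 14$)
$Q{\left(y \right)} = -1287$ ($Q{\left(y \right)} = - 3 \left(- \left(25 + 14\right) \left(-31 + 20\right)\right) = - 3 \left(- 39 \left(-11\right)\right) = - 3 \left(\left(-1\right) \left(-429\right)\right) = \left(-3\right) 429 = -1287$)
$\sqrt{S + Q{\left(-8 \right)}} = \sqrt{-150 - 1287} = \sqrt{-1437} = i \sqrt{1437}$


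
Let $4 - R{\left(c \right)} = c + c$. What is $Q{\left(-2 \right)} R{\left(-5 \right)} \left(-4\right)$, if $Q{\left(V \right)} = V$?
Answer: $112$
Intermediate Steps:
$R{\left(c \right)} = 4 - 2 c$ ($R{\left(c \right)} = 4 - \left(c + c\right) = 4 - 2 c$)
$Q{\left(-2 \right)} R{\left(-5 \right)} \left(-4\right) = - 2 \left(4 - -10\right) \left(-4\right) = - 2 \left(4 + 10\right) \left(-4\right) = \left(-2\right) 14 \left(-4\right) = \left(-28\right) \left(-4\right) = 112$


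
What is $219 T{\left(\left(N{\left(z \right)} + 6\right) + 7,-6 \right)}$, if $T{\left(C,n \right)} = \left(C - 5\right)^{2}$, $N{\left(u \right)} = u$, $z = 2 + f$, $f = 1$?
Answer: $26499$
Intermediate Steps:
$z = 3$ ($z = 2 + 1 = 3$)
$T{\left(C,n \right)} = \left(-5 + C\right)^{2}$
$219 T{\left(\left(N{\left(z \right)} + 6\right) + 7,-6 \right)} = 219 \left(-5 + \left(\left(3 + 6\right) + 7\right)\right)^{2} = 219 \left(-5 + \left(9 + 7\right)\right)^{2} = 219 \left(-5 + 16\right)^{2} = 219 \cdot 11^{2} = 219 \cdot 121 = 26499$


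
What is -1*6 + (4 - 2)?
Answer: -4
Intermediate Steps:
-1*6 + (4 - 2) = -6 + 2 = -4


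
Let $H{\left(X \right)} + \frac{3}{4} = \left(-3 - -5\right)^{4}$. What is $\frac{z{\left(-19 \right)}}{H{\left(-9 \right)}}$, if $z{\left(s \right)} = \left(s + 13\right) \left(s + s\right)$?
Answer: $\frac{912}{61} \approx 14.951$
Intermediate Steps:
$z{\left(s \right)} = 2 s \left(13 + s\right)$ ($z{\left(s \right)} = \left(13 + s\right) 2 s = 2 s \left(13 + s\right)$)
$H{\left(X \right)} = \frac{61}{4}$ ($H{\left(X \right)} = - \frac{3}{4} + \left(-3 - -5\right)^{4} = - \frac{3}{4} + \left(-3 + 5\right)^{4} = - \frac{3}{4} + 2^{4} = - \frac{3}{4} + 16 = \frac{61}{4}$)
$\frac{z{\left(-19 \right)}}{H{\left(-9 \right)}} = \frac{2 \left(-19\right) \left(13 - 19\right)}{\frac{61}{4}} = 2 \left(-19\right) \left(-6\right) \frac{4}{61} = 228 \cdot \frac{4}{61} = \frac{912}{61}$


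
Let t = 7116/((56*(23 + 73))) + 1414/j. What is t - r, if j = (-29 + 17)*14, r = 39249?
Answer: -52760189/1344 ≈ -39256.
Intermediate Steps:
j = -168 (j = -12*14 = -168)
t = -9533/1344 (t = 7116/((56*(23 + 73))) + 1414/(-168) = 7116/((56*96)) + 1414*(-1/168) = 7116/5376 - 101/12 = 7116*(1/5376) - 101/12 = 593/448 - 101/12 = -9533/1344 ≈ -7.0930)
t - r = -9533/1344 - 1*39249 = -9533/1344 - 39249 = -52760189/1344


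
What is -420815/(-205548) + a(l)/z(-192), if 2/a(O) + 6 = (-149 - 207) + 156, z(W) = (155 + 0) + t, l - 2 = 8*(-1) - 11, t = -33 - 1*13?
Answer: 4724284457/2307687396 ≈ 2.0472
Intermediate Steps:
t = -46 (t = -33 - 13 = -46)
l = -17 (l = 2 + (8*(-1) - 11) = 2 + (-8 - 11) = 2 - 19 = -17)
z(W) = 109 (z(W) = (155 + 0) - 46 = 155 - 46 = 109)
a(O) = -1/103 (a(O) = 2/(-6 + ((-149 - 207) + 156)) = 2/(-6 + (-356 + 156)) = 2/(-6 - 200) = 2/(-206) = 2*(-1/206) = -1/103)
-420815/(-205548) + a(l)/z(-192) = -420815/(-205548) - 1/103/109 = -420815*(-1/205548) - 1/103*1/109 = 420815/205548 - 1/11227 = 4724284457/2307687396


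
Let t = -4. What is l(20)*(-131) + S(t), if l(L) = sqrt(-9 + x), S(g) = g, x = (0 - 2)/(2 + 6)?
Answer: -4 - 131*I*sqrt(37)/2 ≈ -4.0 - 398.42*I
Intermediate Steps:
x = -1/4 (x = -2/8 = -2*1/8 = -1/4 ≈ -0.25000)
l(L) = I*sqrt(37)/2 (l(L) = sqrt(-9 - 1/4) = sqrt(-37/4) = I*sqrt(37)/2)
l(20)*(-131) + S(t) = (I*sqrt(37)/2)*(-131) - 4 = -131*I*sqrt(37)/2 - 4 = -4 - 131*I*sqrt(37)/2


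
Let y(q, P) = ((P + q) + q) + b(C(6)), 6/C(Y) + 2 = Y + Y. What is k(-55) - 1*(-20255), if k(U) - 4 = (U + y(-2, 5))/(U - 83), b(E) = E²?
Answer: 23298297/1150 ≈ 20259.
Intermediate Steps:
C(Y) = 6/(-2 + 2*Y) (C(Y) = 6/(-2 + (Y + Y)) = 6/(-2 + 2*Y))
y(q, P) = 9/25 + P + 2*q (y(q, P) = ((P + q) + q) + (3/(-1 + 6))² = (P + 2*q) + (3/5)² = (P + 2*q) + (3*(⅕))² = (P + 2*q) + (⅗)² = (P + 2*q) + 9/25 = 9/25 + P + 2*q)
k(U) = 4 + (34/25 + U)/(-83 + U) (k(U) = 4 + (U + (9/25 + 5 + 2*(-2)))/(U - 83) = 4 + (U + (9/25 + 5 - 4))/(-83 + U) = 4 + (U + 34/25)/(-83 + U) = 4 + (34/25 + U)/(-83 + U))
k(-55) - 1*(-20255) = (-8266 + 125*(-55))/(25*(-83 - 55)) - 1*(-20255) = (1/25)*(-8266 - 6875)/(-138) + 20255 = (1/25)*(-1/138)*(-15141) + 20255 = 5047/1150 + 20255 = 23298297/1150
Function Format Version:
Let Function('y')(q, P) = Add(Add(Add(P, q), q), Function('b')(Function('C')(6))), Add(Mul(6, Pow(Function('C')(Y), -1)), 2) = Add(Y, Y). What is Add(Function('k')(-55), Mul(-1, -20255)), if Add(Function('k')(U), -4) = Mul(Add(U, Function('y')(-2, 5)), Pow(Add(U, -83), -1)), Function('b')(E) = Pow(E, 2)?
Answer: Rational(23298297, 1150) ≈ 20259.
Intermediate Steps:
Function('C')(Y) = Mul(6, Pow(Add(-2, Mul(2, Y)), -1)) (Function('C')(Y) = Mul(6, Pow(Add(-2, Add(Y, Y)), -1)) = Mul(6, Pow(Add(-2, Mul(2, Y)), -1)))
Function('y')(q, P) = Add(Rational(9, 25), P, Mul(2, q)) (Function('y')(q, P) = Add(Add(Add(P, q), q), Pow(Mul(3, Pow(Add(-1, 6), -1)), 2)) = Add(Add(P, Mul(2, q)), Pow(Mul(3, Pow(5, -1)), 2)) = Add(Add(P, Mul(2, q)), Pow(Mul(3, Rational(1, 5)), 2)) = Add(Add(P, Mul(2, q)), Pow(Rational(3, 5), 2)) = Add(Add(P, Mul(2, q)), Rational(9, 25)) = Add(Rational(9, 25), P, Mul(2, q)))
Function('k')(U) = Add(4, Mul(Pow(Add(-83, U), -1), Add(Rational(34, 25), U))) (Function('k')(U) = Add(4, Mul(Add(U, Add(Rational(9, 25), 5, Mul(2, -2))), Pow(Add(U, -83), -1))) = Add(4, Mul(Add(U, Add(Rational(9, 25), 5, -4)), Pow(Add(-83, U), -1))) = Add(4, Mul(Add(U, Rational(34, 25)), Pow(Add(-83, U), -1))) = Add(4, Mul(Add(Rational(34, 25), U), Pow(Add(-83, U), -1))) = Add(4, Mul(Pow(Add(-83, U), -1), Add(Rational(34, 25), U))))
Add(Function('k')(-55), Mul(-1, -20255)) = Add(Mul(Rational(1, 25), Pow(Add(-83, -55), -1), Add(-8266, Mul(125, -55))), Mul(-1, -20255)) = Add(Mul(Rational(1, 25), Pow(-138, -1), Add(-8266, -6875)), 20255) = Add(Mul(Rational(1, 25), Rational(-1, 138), -15141), 20255) = Add(Rational(5047, 1150), 20255) = Rational(23298297, 1150)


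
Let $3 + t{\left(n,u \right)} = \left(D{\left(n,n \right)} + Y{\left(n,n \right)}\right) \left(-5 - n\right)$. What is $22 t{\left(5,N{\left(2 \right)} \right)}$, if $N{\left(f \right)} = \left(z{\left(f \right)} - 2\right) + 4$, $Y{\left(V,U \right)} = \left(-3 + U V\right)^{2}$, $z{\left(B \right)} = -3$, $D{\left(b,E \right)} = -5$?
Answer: $-105446$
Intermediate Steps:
$N{\left(f \right)} = -1$ ($N{\left(f \right)} = \left(-3 - 2\right) + 4 = -5 + 4 = -1$)
$t{\left(n,u \right)} = -3 + \left(-5 + \left(-3 + n^{2}\right)^{2}\right) \left(-5 - n\right)$ ($t{\left(n,u \right)} = -3 + \left(-5 + \left(-3 + n n\right)^{2}\right) \left(-5 - n\right) = -3 + \left(-5 + \left(-3 + n^{2}\right)^{2}\right) \left(-5 - n\right)$)
$22 t{\left(5,N{\left(2 \right)} \right)} = 22 \left(22 - 5 \left(-3 + 5^{2}\right)^{2} + 5 \cdot 5 - 5 \left(-3 + 5^{2}\right)^{2}\right) = 22 \left(22 - 5 \left(-3 + 25\right)^{2} + 25 - 5 \left(-3 + 25\right)^{2}\right) = 22 \left(22 - 5 \cdot 22^{2} + 25 - 5 \cdot 22^{2}\right) = 22 \left(22 - 2420 + 25 - 5 \cdot 484\right) = 22 \left(22 - 2420 + 25 - 2420\right) = 22 \left(-4793\right) = -105446$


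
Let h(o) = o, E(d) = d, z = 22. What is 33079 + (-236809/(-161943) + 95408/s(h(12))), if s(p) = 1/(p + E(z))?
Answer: 530679512602/161943 ≈ 3.2770e+6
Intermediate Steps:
s(p) = 1/(22 + p) (s(p) = 1/(p + 22) = 1/(22 + p))
33079 + (-236809/(-161943) + 95408/s(h(12))) = 33079 + (-236809/(-161943) + 95408/(1/(22 + 12))) = 33079 + (-236809*(-1/161943) + 95408/(1/34)) = 33079 + (236809/161943 + 95408/(1/34)) = 33079 + (236809/161943 + 95408*34) = 33079 + (236809/161943 + 3243872) = 33079 + 525322600105/161943 = 530679512602/161943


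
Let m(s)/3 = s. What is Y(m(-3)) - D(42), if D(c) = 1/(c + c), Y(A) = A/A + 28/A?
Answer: -535/252 ≈ -2.1230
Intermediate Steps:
m(s) = 3*s
Y(A) = 1 + 28/A
D(c) = 1/(2*c)
Y(m(-3)) - D(42) = (28 + 3*(-3))/((3*(-3))) - 1/(2*42) = (28 - 9)/(-9) - 1/(2*42) = -⅑*19 - 1*1/84 = -19/9 - 1/84 = -535/252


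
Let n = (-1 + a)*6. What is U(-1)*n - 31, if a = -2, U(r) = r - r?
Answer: -31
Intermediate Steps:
U(r) = 0
n = -18 (n = (-1 - 2)*6 = -3*6 = -18)
U(-1)*n - 31 = 0*(-18) - 31 = 0 - 31 = -31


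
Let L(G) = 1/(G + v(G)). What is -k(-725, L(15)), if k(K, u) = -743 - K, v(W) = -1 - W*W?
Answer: 18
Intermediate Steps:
v(W) = -1 - W²
L(G) = 1/(-1 + G - G²) (L(G) = 1/(G + (-1 - G²)) = 1/(-1 + G - G²))
-k(-725, L(15)) = -(-743 - 1*(-725)) = -(-743 + 725) = -1*(-18) = 18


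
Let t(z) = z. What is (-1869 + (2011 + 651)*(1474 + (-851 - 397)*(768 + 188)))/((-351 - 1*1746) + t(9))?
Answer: 3172078337/2088 ≈ 1.5192e+6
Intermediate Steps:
(-1869 + (2011 + 651)*(1474 + (-851 - 397)*(768 + 188)))/((-351 - 1*1746) + t(9)) = (-1869 + (2011 + 651)*(1474 + (-851 - 397)*(768 + 188)))/((-351 - 1*1746) + 9) = (-1869 + 2662*(1474 - 1248*956))/((-351 - 1746) + 9) = (-1869 + 2662*(1474 - 1193088))/(-2097 + 9) = (-1869 + 2662*(-1191614))/(-2088) = (-1869 - 3172076468)*(-1/2088) = -3172078337*(-1/2088) = 3172078337/2088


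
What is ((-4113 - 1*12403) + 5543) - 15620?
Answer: -26593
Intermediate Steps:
((-4113 - 1*12403) + 5543) - 15620 = ((-4113 - 12403) + 5543) - 15620 = (-16516 + 5543) - 15620 = -10973 - 15620 = -26593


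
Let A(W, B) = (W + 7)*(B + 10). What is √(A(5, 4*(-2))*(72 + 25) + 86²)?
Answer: 2*√2431 ≈ 98.610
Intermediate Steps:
A(W, B) = (7 + W)*(10 + B)
√(A(5, 4*(-2))*(72 + 25) + 86²) = √((70 + 7*(4*(-2)) + 10*5 + (4*(-2))*5)*(72 + 25) + 86²) = √((70 + 7*(-8) + 50 - 8*5)*97 + 7396) = √((70 - 56 + 50 - 40)*97 + 7396) = √(24*97 + 7396) = √(2328 + 7396) = √9724 = 2*√2431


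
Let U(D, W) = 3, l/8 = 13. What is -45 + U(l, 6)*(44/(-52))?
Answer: -618/13 ≈ -47.538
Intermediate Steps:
l = 104 (l = 8*13 = 104)
-45 + U(l, 6)*(44/(-52)) = -45 + 3*(44/(-52)) = -45 + 3*(44*(-1/52)) = -45 + 3*(-11/13) = -45 - 33/13 = -618/13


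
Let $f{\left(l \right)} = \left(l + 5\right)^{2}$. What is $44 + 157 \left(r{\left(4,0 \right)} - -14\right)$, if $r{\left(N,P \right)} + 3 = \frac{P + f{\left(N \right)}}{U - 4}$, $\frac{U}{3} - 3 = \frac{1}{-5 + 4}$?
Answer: $\frac{16259}{2} \approx 8129.5$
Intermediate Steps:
$f{\left(l \right)} = \left(5 + l\right)^{2}$
$U = 6$ ($U = 9 + \frac{3}{-5 + 4} = 9 + \frac{3}{-1} = 9 + 3 \left(-1\right) = 9 - 3 = 6$)
$r{\left(N,P \right)} = -3 + \frac{P}{2} + \frac{\left(5 + N\right)^{2}}{2}$ ($r{\left(N,P \right)} = -3 + \frac{P + \left(5 + N\right)^{2}}{6 - 4} = -3 + \frac{P + \left(5 + N\right)^{2}}{2} = -3 + \left(P + \left(5 + N\right)^{2}\right) \frac{1}{2} = -3 + \left(\frac{P}{2} + \frac{\left(5 + N\right)^{2}}{2}\right) = -3 + \frac{P}{2} + \frac{\left(5 + N\right)^{2}}{2}$)
$44 + 157 \left(r{\left(4,0 \right)} - -14\right) = 44 + 157 \left(\left(-3 + \frac{1}{2} \cdot 0 + \frac{\left(5 + 4\right)^{2}}{2}\right) - -14\right) = 44 + 157 \left(\left(-3 + 0 + \frac{9^{2}}{2}\right) + 14\right) = 44 + 157 \left(\left(-3 + 0 + \frac{1}{2} \cdot 81\right) + 14\right) = 44 + 157 \left(\left(-3 + 0 + \frac{81}{2}\right) + 14\right) = 44 + 157 \left(\frac{75}{2} + 14\right) = 44 + 157 \cdot \frac{103}{2} = 44 + \frac{16171}{2} = \frac{16259}{2}$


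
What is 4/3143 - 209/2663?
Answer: -646235/8369809 ≈ -0.077210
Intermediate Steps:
4/3143 - 209/2663 = -646235/8369809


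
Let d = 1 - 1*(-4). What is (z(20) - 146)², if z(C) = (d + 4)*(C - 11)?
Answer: 4225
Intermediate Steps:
d = 5 (d = 1 + 4 = 5)
z(C) = -99 + 9*C (z(C) = (5 + 4)*(C - 11) = 9*(-11 + C) = -99 + 9*C)
(z(20) - 146)² = ((-99 + 9*20) - 146)² = ((-99 + 180) - 146)² = (81 - 146)² = (-65)² = 4225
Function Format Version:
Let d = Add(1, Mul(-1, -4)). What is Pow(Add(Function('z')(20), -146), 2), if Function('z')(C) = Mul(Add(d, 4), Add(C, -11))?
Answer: 4225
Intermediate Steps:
d = 5 (d = Add(1, 4) = 5)
Function('z')(C) = Add(-99, Mul(9, C)) (Function('z')(C) = Mul(Add(5, 4), Add(C, -11)) = Mul(9, Add(-11, C)) = Add(-99, Mul(9, C)))
Pow(Add(Function('z')(20), -146), 2) = Pow(Add(Add(-99, Mul(9, 20)), -146), 2) = Pow(Add(Add(-99, 180), -146), 2) = Pow(Add(81, -146), 2) = Pow(-65, 2) = 4225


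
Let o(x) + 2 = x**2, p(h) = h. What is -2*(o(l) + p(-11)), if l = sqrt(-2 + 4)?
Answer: 22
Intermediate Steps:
l = sqrt(2) ≈ 1.4142
o(x) = -2 + x**2
-2*(o(l) + p(-11)) = -2*((-2 + (sqrt(2))**2) - 11) = -2*((-2 + 2) - 11) = -2*(0 - 11) = -2*(-11) = 22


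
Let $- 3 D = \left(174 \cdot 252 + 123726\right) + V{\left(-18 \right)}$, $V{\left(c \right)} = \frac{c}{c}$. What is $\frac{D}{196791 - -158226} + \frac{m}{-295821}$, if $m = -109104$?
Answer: $\frac{7403235581}{35007161319} \approx 0.21148$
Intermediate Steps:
$V{\left(c \right)} = 1$
$D = - \frac{167575}{3}$ ($D = - \frac{\left(174 \cdot 252 + 123726\right) + 1}{3} = - \frac{\left(43848 + 123726\right) + 1}{3} = - \frac{167574 + 1}{3} = \left(- \frac{1}{3}\right) 167575 = - \frac{167575}{3} \approx -55858.0$)
$\frac{D}{196791 - -158226} + \frac{m}{-295821} = - \frac{167575}{3 \left(196791 - -158226\right)} - \frac{109104}{-295821} = - \frac{167575}{3 \left(196791 + 158226\right)} - - \frac{36368}{98607} = - \frac{167575}{3 \cdot 355017} + \frac{36368}{98607} = \left(- \frac{167575}{3}\right) \frac{1}{355017} + \frac{36368}{98607} = - \frac{167575}{1065051} + \frac{36368}{98607} = \frac{7403235581}{35007161319}$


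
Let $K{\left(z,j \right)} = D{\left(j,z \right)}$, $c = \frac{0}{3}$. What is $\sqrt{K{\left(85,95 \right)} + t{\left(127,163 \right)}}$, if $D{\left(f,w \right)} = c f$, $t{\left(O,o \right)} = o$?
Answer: $\sqrt{163} \approx 12.767$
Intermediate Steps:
$c = 0$ ($c = 0 \cdot \frac{1}{3} = 0$)
$D{\left(f,w \right)} = 0$ ($D{\left(f,w \right)} = 0 f = 0$)
$K{\left(z,j \right)} = 0$
$\sqrt{K{\left(85,95 \right)} + t{\left(127,163 \right)}} = \sqrt{0 + 163} = \sqrt{163}$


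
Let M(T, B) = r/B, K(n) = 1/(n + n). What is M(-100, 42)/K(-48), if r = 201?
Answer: -3216/7 ≈ -459.43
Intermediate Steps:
K(n) = 1/(2*n)
M(T, B) = 201/B
M(-100, 42)/K(-48) = (201/42)/(((½)/(-48))) = (201*(1/42))/(((½)*(-1/48))) = 67/(14*(-1/96)) = (67/14)*(-96) = -3216/7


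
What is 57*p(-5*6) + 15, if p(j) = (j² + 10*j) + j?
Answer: 32505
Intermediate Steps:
p(j) = j² + 11*j
57*p(-5*6) + 15 = 57*((-5*6)*(11 - 5*6)) + 15 = 57*(-30*(11 - 30)) + 15 = 57*(-30*(-19)) + 15 = 57*570 + 15 = 32490 + 15 = 32505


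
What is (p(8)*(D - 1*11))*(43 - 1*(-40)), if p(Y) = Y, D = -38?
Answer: -32536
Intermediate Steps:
(p(8)*(D - 1*11))*(43 - 1*(-40)) = (8*(-38 - 1*11))*(43 - 1*(-40)) = (8*(-38 - 11))*(43 + 40) = (8*(-49))*83 = -392*83 = -32536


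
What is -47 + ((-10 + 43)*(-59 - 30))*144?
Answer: -422975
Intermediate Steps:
-47 + ((-10 + 43)*(-59 - 30))*144 = -47 + (33*(-89))*144 = -47 - 2937*144 = -47 - 422928 = -422975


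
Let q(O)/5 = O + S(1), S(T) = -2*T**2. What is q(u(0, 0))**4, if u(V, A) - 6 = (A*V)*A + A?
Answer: 160000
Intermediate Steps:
u(V, A) = 6 + A + V*A**2 (u(V, A) = 6 + ((A*V)*A + A) = 6 + (V*A**2 + A) = 6 + (A + V*A**2) = 6 + A + V*A**2)
q(O) = -10 + 5*O (q(O) = 5*(O - 2*1**2) = 5*(O - 2*1) = 5*(O - 2) = 5*(-2 + O) = -10 + 5*O)
q(u(0, 0))**4 = (-10 + 5*(6 + 0 + 0*0**2))**4 = (-10 + 5*(6 + 0 + 0*0))**4 = (-10 + 5*(6 + 0 + 0))**4 = (-10 + 5*6)**4 = (-10 + 30)**4 = 20**4 = 160000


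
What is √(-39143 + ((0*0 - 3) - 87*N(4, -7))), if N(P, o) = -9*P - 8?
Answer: I*√35318 ≈ 187.93*I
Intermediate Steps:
N(P, o) = -8 - 9*P
√(-39143 + ((0*0 - 3) - 87*N(4, -7))) = √(-39143 + ((0*0 - 3) - 87*(-8 - 9*4))) = √(-39143 + ((0 - 3) - 87*(-8 - 36))) = √(-39143 + (-3 - 87*(-44))) = √(-39143 + (-3 + 3828)) = √(-39143 + 3825) = √(-35318) = I*√35318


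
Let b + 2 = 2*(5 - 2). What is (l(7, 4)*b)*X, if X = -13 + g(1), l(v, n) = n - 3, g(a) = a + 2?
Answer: -40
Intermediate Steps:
g(a) = 2 + a
l(v, n) = -3 + n
b = 4 (b = -2 + 2*(5 - 2) = -2 + 2*3 = -2 + 6 = 4)
X = -10 (X = -13 + (2 + 1) = -13 + 3 = -10)
(l(7, 4)*b)*X = ((-3 + 4)*4)*(-10) = (1*4)*(-10) = 4*(-10) = -40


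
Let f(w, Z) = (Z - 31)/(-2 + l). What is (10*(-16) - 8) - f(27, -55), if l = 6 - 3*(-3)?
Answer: -2098/13 ≈ -161.38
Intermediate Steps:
l = 15 (l = 6 + 9 = 15)
f(w, Z) = -31/13 + Z/13 (f(w, Z) = (Z - 31)/(-2 + 15) = (-31 + Z)/13 = (-31 + Z)*(1/13) = -31/13 + Z/13)
(10*(-16) - 8) - f(27, -55) = (10*(-16) - 8) - (-31/13 + (1/13)*(-55)) = (-160 - 8) - (-31/13 - 55/13) = -168 - 1*(-86/13) = -168 + 86/13 = -2098/13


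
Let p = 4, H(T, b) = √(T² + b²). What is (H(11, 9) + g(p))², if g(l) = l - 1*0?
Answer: (4 + √202)² ≈ 331.70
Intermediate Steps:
g(l) = l (g(l) = l + 0 = l)
(H(11, 9) + g(p))² = (√(11² + 9²) + 4)² = (√(121 + 81) + 4)² = (√202 + 4)² = (4 + √202)²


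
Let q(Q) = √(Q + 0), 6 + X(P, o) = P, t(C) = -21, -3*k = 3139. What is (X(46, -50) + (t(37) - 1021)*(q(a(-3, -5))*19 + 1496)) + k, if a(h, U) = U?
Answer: -4679515/3 - 19798*I*√5 ≈ -1.5598e+6 - 44270.0*I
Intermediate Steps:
k = -3139/3 (k = -⅓*3139 = -3139/3 ≈ -1046.3)
X(P, o) = -6 + P
q(Q) = √Q
(X(46, -50) + (t(37) - 1021)*(q(a(-3, -5))*19 + 1496)) + k = ((-6 + 46) + (-21 - 1021)*(√(-5)*19 + 1496)) - 3139/3 = (40 - 1042*((I*√5)*19 + 1496)) - 3139/3 = (40 - 1042*(19*I*√5 + 1496)) - 3139/3 = (40 - 1042*(1496 + 19*I*√5)) - 3139/3 = (40 + (-1558832 - 19798*I*√5)) - 3139/3 = (-1558792 - 19798*I*√5) - 3139/3 = -4679515/3 - 19798*I*√5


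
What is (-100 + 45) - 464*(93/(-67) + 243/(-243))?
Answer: 70555/67 ≈ 1053.1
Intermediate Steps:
(-100 + 45) - 464*(93/(-67) + 243/(-243)) = -55 - 464*(93*(-1/67) + 243*(-1/243)) = -55 - 464*(-93/67 - 1) = -55 - 464*(-160/67) = -55 + 74240/67 = 70555/67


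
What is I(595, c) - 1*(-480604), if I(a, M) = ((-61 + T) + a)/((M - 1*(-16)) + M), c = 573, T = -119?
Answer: 6728461/14 ≈ 4.8060e+5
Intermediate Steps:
I(a, M) = (-180 + a)/(16 + 2*M) (I(a, M) = ((-61 - 119) + a)/((M - 1*(-16)) + M) = (-180 + a)/((M + 16) + M) = (-180 + a)/((16 + M) + M) = (-180 + a)/(16 + 2*M))
I(595, c) - 1*(-480604) = (-180 + 595)/(2*(8 + 573)) - 1*(-480604) = (1/2)*415/581 + 480604 = (1/2)*(1/581)*415 + 480604 = 5/14 + 480604 = 6728461/14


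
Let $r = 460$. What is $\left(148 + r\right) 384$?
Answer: $233472$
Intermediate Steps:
$\left(148 + r\right) 384 = \left(148 + 460\right) 384 = 608 \cdot 384 = 233472$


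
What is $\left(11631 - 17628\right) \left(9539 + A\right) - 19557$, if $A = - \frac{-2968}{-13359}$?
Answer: $- \frac{254816724788}{4453} \approx -5.7224 \cdot 10^{7}$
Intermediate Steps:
$A = - \frac{2968}{13359}$ ($A = - \frac{\left(-2968\right) \left(-1\right)}{13359} = \left(-1\right) \frac{2968}{13359} = - \frac{2968}{13359} \approx -0.22217$)
$\left(11631 - 17628\right) \left(9539 + A\right) - 19557 = \left(11631 - 17628\right) \left(9539 - \frac{2968}{13359}\right) - 19557 = \left(-5997\right) \frac{127428533}{13359} - 19557 = - \frac{254729637467}{4453} - 19557 = - \frac{254816724788}{4453}$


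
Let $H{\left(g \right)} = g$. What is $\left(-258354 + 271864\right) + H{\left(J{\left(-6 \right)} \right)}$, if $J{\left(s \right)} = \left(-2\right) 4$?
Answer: $13502$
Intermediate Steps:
$J{\left(s \right)} = -8$
$\left(-258354 + 271864\right) + H{\left(J{\left(-6 \right)} \right)} = \left(-258354 + 271864\right) - 8 = 13510 - 8 = 13502$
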